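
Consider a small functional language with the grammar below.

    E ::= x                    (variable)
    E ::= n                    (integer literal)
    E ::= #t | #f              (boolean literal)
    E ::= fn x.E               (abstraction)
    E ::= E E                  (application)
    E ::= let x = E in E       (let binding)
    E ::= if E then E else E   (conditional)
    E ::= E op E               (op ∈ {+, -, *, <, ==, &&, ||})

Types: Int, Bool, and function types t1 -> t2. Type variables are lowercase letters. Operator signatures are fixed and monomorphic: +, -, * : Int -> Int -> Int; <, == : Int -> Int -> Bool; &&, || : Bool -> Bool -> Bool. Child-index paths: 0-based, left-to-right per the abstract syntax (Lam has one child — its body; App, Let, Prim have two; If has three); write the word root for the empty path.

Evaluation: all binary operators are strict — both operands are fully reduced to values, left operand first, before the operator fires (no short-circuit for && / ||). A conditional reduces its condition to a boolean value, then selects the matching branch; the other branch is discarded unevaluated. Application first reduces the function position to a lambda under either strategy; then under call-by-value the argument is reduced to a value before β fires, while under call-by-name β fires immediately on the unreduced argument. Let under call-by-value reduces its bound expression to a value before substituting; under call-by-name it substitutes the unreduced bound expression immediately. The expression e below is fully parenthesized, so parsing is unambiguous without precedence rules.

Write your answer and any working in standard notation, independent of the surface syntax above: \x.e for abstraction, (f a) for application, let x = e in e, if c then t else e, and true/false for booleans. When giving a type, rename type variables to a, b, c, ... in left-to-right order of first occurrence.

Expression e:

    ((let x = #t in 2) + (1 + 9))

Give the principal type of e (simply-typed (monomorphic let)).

Answer: Int

Trace:
let x : Bool
  unify Int ~ Int
  unify Int ~ Int
  unify Int ~ Int
  unify Int ~ Int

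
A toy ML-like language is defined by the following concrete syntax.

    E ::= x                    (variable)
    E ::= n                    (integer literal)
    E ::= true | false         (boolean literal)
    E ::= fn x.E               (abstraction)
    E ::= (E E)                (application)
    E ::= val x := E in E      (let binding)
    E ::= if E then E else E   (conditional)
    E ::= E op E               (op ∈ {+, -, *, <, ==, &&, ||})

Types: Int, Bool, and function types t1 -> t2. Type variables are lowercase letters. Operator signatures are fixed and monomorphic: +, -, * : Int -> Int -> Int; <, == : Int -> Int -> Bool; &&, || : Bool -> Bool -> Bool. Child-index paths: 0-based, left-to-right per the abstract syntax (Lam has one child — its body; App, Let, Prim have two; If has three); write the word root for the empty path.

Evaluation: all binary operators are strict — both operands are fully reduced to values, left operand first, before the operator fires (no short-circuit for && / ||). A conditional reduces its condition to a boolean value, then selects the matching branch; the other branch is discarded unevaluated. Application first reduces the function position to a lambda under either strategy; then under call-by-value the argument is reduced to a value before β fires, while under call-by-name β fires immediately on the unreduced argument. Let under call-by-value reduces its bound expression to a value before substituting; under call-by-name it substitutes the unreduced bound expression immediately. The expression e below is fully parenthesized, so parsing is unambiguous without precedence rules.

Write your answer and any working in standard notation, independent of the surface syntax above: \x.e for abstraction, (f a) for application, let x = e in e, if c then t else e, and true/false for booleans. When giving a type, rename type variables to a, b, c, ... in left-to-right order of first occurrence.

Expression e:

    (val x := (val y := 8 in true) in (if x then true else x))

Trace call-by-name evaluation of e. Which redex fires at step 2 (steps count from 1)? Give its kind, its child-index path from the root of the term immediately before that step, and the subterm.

Trace:
step 0: (let x = (let y = 8 in true) in (if x then true else x))
step 1: [let@root] (if (let y = 8 in true) then true else (let y = 8 in true))
step 2: [let@0] (if true then true else (let y = 8 in true))

Answer: let at 0 : (let y = 8 in true)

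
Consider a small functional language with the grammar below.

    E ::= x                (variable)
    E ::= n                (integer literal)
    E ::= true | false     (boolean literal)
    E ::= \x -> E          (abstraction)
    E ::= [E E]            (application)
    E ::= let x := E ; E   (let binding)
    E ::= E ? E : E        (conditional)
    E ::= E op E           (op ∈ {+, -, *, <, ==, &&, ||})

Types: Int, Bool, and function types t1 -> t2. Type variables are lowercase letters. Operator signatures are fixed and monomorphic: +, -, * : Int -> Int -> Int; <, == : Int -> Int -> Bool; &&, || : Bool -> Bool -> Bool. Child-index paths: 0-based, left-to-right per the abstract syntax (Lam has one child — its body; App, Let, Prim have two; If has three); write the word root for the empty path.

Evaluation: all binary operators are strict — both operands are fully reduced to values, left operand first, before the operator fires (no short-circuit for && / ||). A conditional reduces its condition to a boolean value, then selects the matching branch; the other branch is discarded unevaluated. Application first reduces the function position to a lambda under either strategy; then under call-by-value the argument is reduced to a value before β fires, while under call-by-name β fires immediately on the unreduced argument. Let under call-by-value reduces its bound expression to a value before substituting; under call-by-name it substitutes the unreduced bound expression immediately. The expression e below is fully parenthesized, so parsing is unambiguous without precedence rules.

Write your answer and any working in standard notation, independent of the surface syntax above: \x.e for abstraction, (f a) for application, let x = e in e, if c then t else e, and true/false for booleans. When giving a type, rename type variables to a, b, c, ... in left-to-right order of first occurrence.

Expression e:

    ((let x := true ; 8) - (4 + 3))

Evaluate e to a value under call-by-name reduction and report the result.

Working:
step 0: ((let x = true in 8) - (4 + 3))
step 1: [let@0] (8 - (4 + 3))
step 2: [delta@1] (8 - 7)
step 3: [delta@root] 1

Answer: 1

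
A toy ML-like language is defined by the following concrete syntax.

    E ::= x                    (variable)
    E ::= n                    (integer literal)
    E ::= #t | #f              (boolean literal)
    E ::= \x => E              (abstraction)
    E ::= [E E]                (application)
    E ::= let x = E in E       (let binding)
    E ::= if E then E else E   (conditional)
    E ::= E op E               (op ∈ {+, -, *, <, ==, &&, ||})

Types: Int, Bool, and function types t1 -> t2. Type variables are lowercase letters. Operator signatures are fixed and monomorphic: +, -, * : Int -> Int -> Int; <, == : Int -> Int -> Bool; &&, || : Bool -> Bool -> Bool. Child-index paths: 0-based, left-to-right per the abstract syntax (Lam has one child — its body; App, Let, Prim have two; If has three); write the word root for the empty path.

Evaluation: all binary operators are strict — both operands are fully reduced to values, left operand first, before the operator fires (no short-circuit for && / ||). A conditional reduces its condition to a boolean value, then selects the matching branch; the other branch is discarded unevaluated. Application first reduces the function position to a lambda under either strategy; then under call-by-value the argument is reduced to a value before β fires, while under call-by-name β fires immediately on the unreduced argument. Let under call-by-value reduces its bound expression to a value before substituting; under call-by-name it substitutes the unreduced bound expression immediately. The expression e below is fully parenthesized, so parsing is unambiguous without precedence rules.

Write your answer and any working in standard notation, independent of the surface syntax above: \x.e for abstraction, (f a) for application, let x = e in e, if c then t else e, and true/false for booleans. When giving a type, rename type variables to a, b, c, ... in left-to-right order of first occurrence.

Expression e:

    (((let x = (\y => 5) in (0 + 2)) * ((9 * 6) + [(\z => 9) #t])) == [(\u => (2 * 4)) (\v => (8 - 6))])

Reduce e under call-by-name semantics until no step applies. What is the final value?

Derivation:
step 0: (((let x = (\y.5) in (0 + 2)) * ((9 * 6) + ((\z.9) true))) == ((\u.(2 * 4)) (\v.(8 - 6))))
step 1: [let@0.0] (((0 + 2) * ((9 * 6) + ((\z.9) true))) == ((\u.(2 * 4)) (\v.(8 - 6))))
step 2: [delta@0.0] ((2 * ((9 * 6) + ((\z.9) true))) == ((\u.(2 * 4)) (\v.(8 - 6))))
step 3: [delta@0.1.0] ((2 * (54 + ((\z.9) true))) == ((\u.(2 * 4)) (\v.(8 - 6))))
step 4: [beta@0.1.1] ((2 * (54 + 9)) == ((\u.(2 * 4)) (\v.(8 - 6))))
step 5: [delta@0.1] ((2 * 63) == ((\u.(2 * 4)) (\v.(8 - 6))))
step 6: [delta@0] (126 == ((\u.(2 * 4)) (\v.(8 - 6))))
step 7: [beta@1] (126 == (2 * 4))
step 8: [delta@1] (126 == 8)
step 9: [delta@root] false

Answer: false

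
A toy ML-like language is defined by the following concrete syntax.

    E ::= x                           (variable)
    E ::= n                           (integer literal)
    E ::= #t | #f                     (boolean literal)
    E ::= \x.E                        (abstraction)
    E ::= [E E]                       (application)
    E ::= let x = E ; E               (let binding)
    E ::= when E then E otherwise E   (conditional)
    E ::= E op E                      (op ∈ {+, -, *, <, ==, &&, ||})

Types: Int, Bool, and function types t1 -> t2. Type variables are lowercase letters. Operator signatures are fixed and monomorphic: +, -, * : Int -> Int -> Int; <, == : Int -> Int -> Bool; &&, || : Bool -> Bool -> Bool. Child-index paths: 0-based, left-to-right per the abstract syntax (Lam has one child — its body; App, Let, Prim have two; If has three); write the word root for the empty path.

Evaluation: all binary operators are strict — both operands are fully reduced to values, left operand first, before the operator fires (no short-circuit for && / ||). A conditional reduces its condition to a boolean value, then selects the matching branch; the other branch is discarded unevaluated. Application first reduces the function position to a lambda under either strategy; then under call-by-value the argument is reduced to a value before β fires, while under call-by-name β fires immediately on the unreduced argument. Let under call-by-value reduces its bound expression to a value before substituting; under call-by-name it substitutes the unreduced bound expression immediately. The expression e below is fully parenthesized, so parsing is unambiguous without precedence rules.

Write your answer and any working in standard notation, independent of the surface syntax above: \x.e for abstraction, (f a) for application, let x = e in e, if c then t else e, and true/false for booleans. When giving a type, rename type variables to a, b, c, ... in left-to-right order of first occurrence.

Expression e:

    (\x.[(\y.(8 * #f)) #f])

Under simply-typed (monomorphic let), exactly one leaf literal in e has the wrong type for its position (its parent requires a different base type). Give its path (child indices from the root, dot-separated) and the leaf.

Answer: 0.0.0.1 : false

Derivation:
  unify Int ~ Int
  unify Bool ~ Int
  FAIL: mismatch Bool ~ Int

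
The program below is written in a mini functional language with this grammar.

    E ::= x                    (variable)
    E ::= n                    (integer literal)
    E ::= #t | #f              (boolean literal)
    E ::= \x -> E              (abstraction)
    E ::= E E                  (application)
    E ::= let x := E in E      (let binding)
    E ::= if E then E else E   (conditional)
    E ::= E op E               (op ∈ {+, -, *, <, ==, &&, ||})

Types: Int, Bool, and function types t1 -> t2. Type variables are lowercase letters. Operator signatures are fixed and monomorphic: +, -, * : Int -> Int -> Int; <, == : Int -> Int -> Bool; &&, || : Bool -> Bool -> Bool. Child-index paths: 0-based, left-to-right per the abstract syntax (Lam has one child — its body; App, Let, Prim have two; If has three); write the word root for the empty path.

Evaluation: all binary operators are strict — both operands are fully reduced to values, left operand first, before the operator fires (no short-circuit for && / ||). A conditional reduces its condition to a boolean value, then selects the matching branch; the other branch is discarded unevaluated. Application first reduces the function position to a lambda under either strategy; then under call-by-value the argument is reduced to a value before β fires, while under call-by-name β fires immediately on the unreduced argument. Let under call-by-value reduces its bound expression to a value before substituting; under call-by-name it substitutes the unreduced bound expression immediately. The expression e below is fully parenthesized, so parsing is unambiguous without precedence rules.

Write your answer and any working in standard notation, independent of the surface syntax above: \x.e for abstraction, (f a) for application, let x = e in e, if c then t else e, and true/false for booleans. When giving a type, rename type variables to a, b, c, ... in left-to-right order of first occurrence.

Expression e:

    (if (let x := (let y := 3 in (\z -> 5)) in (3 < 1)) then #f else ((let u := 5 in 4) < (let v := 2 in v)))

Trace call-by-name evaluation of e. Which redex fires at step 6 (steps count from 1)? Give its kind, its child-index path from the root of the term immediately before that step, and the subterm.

Working:
step 0: (if (let x = (let y = 3 in (\z.5)) in (3 < 1)) then false else ((let u = 5 in 4) < (let v = 2 in v)))
step 1: [let@0] (if (3 < 1) then false else ((let u = 5 in 4) < (let v = 2 in v)))
step 2: [delta@0] (if false then false else ((let u = 5 in 4) < (let v = 2 in v)))
step 3: [if@root] ((let u = 5 in 4) < (let v = 2 in v))
step 4: [let@0] (4 < (let v = 2 in v))
step 5: [let@1] (4 < 2)
step 6: [delta@root] false

Answer: delta at root : (4 < 2)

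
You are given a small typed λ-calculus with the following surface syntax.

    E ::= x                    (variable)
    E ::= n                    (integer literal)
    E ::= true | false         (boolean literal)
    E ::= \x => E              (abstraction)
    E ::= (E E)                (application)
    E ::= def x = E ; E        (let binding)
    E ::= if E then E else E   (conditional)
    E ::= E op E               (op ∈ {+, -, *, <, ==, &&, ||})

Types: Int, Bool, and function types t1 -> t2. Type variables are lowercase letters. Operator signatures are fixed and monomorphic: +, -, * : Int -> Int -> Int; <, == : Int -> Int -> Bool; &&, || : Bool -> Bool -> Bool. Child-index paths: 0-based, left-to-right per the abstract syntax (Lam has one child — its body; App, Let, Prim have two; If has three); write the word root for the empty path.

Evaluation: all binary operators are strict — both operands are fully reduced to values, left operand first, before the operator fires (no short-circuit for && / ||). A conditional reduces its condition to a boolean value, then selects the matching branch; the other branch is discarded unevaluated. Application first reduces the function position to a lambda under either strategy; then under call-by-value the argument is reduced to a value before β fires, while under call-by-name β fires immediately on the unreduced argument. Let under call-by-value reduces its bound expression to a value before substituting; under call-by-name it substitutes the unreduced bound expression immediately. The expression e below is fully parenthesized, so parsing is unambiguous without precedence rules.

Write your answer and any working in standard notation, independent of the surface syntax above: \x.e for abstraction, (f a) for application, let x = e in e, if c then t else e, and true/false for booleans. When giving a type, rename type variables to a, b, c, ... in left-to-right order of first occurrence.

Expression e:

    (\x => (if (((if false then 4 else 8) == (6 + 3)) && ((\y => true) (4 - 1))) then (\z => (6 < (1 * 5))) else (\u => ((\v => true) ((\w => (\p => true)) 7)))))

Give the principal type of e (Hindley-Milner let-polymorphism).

Answer: a -> b -> Bool

Trace:
  unify Bool ~ Bool
  unify Int ~ Int
  unify Int ~ Int
  unify Int ~ Int
  unify Int ~ Int
  unify Int ~ Int
  unify Bool ~ Bool
\y._ : b -> Bool
  unify Int ~ Int
  unify Int ~ Int
  unify b -> Bool ~ Int -> c
  unify b ~ Int
  unify Bool ~ c
_ _ : Bool
  unify Bool ~ Bool
  unify Bool ~ Bool
  unify Int ~ Int
  unify Int ~ Int
  unify Int ~ Int
  unify Int ~ Int
\z._ : d -> Bool
\v._ : f -> Bool
\p._ : h -> Bool
\w._ : g -> h -> Bool
  unify g -> h -> Bool ~ Int -> i
  unify g ~ Int
  unify h -> Bool ~ i
_ _ : h -> Bool
  unify f -> Bool ~ (h -> Bool) -> j
  unify f ~ h -> Bool
  unify Bool ~ j
_ _ : Bool
\u._ : e -> Bool
  unify d -> Bool ~ e -> Bool
  unify d ~ e
  unify Bool ~ Bool
\x._ : a -> e -> Bool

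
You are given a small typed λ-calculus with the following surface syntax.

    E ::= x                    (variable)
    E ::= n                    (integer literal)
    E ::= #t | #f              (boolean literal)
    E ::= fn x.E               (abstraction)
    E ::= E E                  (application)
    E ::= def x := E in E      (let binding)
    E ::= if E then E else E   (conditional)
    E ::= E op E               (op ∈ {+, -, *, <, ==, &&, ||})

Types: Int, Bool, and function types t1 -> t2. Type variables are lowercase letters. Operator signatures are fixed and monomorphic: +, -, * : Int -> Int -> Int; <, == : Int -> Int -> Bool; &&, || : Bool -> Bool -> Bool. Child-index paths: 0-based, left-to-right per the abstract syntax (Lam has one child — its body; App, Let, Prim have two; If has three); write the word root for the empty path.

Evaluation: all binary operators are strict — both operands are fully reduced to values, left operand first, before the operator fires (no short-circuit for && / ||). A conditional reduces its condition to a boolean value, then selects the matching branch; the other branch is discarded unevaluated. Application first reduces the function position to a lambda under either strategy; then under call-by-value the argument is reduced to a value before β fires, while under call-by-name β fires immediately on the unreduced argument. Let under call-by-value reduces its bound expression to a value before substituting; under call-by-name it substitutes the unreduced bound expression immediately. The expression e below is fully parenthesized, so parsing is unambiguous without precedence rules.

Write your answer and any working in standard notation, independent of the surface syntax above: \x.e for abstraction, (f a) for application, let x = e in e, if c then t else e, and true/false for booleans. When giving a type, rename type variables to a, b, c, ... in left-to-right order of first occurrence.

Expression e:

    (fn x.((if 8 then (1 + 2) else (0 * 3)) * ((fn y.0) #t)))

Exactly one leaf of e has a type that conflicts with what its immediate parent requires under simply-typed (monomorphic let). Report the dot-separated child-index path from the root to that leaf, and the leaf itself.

Answer: 0.0.0 : 8

Trace:
  unify Int ~ Bool
  FAIL: mismatch Int ~ Bool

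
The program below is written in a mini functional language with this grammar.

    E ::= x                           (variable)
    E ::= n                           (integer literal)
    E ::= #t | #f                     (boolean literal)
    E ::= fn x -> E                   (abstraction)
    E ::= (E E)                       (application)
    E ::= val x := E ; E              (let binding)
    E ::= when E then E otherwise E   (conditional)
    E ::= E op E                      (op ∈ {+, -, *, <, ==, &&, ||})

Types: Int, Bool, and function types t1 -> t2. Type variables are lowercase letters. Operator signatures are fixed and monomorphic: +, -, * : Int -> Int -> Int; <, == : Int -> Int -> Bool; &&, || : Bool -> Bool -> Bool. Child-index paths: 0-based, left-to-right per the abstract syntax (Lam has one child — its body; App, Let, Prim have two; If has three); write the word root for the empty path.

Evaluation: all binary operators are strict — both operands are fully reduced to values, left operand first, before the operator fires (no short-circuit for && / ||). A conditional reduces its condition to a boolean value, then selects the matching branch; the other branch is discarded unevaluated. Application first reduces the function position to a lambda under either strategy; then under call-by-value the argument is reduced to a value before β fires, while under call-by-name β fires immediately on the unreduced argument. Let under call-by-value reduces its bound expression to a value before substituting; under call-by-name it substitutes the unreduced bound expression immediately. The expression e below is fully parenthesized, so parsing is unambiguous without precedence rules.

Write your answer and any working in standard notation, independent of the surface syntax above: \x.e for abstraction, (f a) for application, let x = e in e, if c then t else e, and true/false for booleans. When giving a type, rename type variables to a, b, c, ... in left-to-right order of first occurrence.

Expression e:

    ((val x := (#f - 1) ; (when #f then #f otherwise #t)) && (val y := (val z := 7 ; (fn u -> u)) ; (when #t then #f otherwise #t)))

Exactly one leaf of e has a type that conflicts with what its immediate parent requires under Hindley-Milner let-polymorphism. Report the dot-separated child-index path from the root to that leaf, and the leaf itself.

Working:
  unify Bool ~ Int
  FAIL: mismatch Bool ~ Int

Answer: 0.0.0 : false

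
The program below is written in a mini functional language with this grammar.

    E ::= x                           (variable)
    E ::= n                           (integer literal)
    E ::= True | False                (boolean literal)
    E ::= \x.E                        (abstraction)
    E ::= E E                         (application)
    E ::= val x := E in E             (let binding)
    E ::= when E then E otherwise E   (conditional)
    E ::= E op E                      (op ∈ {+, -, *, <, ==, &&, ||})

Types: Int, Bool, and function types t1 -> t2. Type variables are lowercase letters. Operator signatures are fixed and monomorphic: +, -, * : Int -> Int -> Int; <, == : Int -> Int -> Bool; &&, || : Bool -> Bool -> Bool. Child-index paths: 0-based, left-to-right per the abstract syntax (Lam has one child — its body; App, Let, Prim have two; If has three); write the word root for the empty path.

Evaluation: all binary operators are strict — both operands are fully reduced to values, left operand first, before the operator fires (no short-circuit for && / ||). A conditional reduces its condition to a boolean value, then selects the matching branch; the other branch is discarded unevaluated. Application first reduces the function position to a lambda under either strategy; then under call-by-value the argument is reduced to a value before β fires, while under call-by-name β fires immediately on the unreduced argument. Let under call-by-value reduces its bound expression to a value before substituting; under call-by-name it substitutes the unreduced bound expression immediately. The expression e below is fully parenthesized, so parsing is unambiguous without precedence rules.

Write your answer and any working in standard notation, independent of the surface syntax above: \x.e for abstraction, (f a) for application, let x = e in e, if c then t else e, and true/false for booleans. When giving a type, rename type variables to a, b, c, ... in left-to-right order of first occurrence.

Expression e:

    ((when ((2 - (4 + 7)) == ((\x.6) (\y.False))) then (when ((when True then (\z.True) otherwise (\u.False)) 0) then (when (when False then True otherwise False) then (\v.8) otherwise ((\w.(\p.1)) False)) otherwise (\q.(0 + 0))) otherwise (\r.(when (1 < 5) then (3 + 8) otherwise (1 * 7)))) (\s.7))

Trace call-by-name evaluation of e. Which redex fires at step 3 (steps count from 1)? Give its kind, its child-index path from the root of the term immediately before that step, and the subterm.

Derivation:
step 0: ((if ((2 - (4 + 7)) == ((\x.6) (\y.false))) then (if ((if true then (\z.true) else (\u.false)) 0) then (if (if false then true else false) then (\v.8) else ((\w.(\p.1)) false)) else (\q.(0 + 0))) else (\r.(if (1 < 5) then (3 + 8) else (1 * 7)))) (\s.7))
step 1: [delta@0.0.0.1] ((if ((2 - 11) == ((\x.6) (\y.false))) then (if ((if true then (\z.true) else (\u.false)) 0) then (if (if false then true else false) then (\v.8) else ((\w.(\p.1)) false)) else (\q.(0 + 0))) else (\r.(if (1 < 5) then (3 + 8) else (1 * 7)))) (\s.7))
step 2: [delta@0.0.0] ((if (-9 == ((\x.6) (\y.false))) then (if ((if true then (\z.true) else (\u.false)) 0) then (if (if false then true else false) then (\v.8) else ((\w.(\p.1)) false)) else (\q.(0 + 0))) else (\r.(if (1 < 5) then (3 + 8) else (1 * 7)))) (\s.7))
step 3: [beta@0.0.1] ((if (-9 == 6) then (if ((if true then (\z.true) else (\u.false)) 0) then (if (if false then true else false) then (\v.8) else ((\w.(\p.1)) false)) else (\q.(0 + 0))) else (\r.(if (1 < 5) then (3 + 8) else (1 * 7)))) (\s.7))

Answer: beta at 0.0.1 : ((\x.6) (\y.false))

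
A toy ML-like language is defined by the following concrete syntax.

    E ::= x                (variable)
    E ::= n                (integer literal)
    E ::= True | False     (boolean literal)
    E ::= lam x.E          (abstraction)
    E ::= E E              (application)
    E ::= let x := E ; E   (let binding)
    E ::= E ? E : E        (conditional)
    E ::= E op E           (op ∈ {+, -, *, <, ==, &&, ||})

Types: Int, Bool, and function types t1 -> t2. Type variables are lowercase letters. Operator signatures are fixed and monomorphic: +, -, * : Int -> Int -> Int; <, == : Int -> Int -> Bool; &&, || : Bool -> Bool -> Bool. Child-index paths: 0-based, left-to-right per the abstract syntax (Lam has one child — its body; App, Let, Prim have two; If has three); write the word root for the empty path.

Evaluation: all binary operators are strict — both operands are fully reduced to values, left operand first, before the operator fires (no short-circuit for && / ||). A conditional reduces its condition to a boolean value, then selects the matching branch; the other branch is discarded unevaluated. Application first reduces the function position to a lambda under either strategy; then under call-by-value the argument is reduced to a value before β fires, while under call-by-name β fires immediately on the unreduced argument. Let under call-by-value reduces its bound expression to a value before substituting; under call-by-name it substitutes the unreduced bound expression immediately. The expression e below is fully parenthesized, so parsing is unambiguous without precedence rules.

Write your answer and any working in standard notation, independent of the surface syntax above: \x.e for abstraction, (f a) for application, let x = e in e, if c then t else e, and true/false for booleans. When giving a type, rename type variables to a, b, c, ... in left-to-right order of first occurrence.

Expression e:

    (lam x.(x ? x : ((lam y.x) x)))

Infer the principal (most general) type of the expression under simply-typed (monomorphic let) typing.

Derivation:
x : a
  unify a ~ Bool
x : Bool
x : Bool
\y._ : b -> Bool
x : Bool
  unify b -> Bool ~ Bool -> c
  unify b ~ Bool
  unify Bool ~ c
_ _ : Bool
  unify Bool ~ Bool
\x._ : Bool -> Bool

Answer: Bool -> Bool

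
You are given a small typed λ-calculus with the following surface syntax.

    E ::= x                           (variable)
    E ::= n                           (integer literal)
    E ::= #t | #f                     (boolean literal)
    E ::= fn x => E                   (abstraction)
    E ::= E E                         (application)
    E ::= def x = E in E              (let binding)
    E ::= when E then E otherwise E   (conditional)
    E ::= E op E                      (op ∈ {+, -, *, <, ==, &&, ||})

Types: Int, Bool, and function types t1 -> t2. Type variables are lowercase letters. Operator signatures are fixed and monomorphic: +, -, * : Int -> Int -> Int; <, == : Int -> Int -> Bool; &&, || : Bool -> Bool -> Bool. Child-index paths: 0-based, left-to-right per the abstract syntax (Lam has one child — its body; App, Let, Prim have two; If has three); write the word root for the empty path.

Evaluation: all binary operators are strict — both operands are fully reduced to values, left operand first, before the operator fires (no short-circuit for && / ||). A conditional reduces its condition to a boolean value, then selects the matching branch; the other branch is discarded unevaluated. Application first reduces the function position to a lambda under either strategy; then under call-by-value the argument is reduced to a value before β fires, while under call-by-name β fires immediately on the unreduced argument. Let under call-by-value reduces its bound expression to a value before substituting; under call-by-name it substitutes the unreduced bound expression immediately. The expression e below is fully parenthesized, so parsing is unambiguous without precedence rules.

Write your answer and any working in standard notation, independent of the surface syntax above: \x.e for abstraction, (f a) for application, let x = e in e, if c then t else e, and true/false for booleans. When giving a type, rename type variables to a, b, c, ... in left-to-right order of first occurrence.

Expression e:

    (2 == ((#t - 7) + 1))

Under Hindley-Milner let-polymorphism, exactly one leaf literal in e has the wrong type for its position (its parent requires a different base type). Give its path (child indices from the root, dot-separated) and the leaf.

Derivation:
  unify Int ~ Int
  unify Bool ~ Int
  FAIL: mismatch Bool ~ Int

Answer: 1.0.0 : true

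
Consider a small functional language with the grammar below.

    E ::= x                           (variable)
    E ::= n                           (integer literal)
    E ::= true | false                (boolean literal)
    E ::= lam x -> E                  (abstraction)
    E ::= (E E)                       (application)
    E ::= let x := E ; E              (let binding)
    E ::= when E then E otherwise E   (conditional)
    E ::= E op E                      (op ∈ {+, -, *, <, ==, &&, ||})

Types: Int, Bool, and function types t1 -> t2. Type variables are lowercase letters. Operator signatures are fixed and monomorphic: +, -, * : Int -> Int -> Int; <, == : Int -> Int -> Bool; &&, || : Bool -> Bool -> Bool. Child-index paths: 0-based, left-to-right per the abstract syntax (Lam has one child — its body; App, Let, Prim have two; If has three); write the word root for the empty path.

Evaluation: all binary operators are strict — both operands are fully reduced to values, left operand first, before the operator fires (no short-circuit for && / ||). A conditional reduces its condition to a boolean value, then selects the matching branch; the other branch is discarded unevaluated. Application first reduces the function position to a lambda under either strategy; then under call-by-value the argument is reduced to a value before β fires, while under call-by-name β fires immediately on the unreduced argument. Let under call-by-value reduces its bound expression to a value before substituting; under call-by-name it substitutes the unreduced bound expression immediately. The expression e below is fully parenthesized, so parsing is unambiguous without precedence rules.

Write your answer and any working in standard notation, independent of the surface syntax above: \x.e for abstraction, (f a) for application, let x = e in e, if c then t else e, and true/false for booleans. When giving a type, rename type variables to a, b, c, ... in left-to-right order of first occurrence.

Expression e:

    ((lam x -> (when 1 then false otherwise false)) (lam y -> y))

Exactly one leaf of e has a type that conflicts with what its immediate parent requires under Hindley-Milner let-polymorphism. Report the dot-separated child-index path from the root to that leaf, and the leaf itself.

Answer: 0.0.0 : 1

Working:
  unify Int ~ Bool
  FAIL: mismatch Int ~ Bool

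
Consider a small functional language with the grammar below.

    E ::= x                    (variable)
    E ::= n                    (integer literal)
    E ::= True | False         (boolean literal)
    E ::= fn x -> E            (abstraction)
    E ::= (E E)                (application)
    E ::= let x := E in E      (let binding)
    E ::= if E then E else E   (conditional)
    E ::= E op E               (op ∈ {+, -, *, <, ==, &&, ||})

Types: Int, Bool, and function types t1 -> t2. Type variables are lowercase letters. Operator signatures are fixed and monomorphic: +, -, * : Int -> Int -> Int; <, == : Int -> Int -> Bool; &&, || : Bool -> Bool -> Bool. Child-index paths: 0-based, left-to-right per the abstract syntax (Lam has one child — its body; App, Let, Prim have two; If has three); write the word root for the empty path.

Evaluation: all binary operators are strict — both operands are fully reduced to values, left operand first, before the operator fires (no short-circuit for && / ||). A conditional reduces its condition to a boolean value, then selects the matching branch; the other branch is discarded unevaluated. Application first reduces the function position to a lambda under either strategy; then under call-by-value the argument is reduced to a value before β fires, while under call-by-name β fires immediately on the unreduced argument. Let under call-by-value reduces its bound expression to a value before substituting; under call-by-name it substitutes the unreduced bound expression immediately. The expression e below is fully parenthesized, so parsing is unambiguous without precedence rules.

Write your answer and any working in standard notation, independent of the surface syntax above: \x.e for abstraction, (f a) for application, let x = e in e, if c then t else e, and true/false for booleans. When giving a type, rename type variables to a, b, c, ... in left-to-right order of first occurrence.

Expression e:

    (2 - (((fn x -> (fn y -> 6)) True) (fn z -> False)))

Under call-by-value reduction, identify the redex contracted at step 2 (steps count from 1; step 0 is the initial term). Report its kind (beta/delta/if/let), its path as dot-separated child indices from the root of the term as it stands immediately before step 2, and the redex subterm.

Answer: beta at 1 : ((\y.6) (\z.false))

Trace:
step 0: (2 - (((\x.(\y.6)) true) (\z.false)))
step 1: [beta@1.0] (2 - ((\y.6) (\z.false)))
step 2: [beta@1] (2 - 6)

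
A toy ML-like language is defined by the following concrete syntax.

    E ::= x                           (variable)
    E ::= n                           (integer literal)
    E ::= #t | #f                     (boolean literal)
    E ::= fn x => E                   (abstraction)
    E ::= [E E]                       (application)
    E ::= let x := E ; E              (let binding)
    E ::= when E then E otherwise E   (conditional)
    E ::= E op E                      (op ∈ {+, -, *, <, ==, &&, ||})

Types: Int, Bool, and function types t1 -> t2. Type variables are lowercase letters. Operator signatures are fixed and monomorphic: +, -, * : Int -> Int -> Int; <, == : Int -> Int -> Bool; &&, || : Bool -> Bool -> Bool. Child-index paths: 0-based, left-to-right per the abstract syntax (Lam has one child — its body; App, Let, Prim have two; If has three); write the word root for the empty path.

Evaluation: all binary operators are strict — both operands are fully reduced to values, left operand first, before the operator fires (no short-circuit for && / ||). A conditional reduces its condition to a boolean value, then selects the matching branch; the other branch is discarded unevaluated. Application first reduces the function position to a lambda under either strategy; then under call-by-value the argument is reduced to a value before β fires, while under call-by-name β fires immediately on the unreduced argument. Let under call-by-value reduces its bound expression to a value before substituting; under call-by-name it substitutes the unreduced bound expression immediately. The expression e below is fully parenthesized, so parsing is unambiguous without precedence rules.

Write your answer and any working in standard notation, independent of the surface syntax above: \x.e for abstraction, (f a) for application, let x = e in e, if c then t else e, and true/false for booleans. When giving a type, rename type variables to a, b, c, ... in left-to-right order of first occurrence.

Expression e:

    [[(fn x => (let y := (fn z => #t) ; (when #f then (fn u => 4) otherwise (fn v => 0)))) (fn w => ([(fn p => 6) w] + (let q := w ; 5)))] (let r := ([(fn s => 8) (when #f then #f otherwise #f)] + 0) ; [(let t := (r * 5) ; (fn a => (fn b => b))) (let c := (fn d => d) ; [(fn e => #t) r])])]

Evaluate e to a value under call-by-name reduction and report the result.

Answer: 0

Trace:
step 0: (((\x.(let y = (\z.true) in (if false then (\u.4) else (\v.0)))) (\w.(((\p.6) w) + (let q = w in 5)))) (let r = (((\s.8) (if false then false else false)) + 0) in ((let t = (r * 5) in (\a.(\b.b))) (let c = (\d.d) in ((\e.true) r)))))
step 1: [beta@0] ((let y = (\z.true) in (if false then (\u.4) else (\v.0))) (let r = (((\s.8) (if false then false else false)) + 0) in ((let t = (r * 5) in (\a.(\b.b))) (let c = (\d.d) in ((\e.true) r)))))
step 2: [let@0] ((if false then (\u.4) else (\v.0)) (let r = (((\s.8) (if false then false else false)) + 0) in ((let t = (r * 5) in (\a.(\b.b))) (let c = (\d.d) in ((\e.true) r)))))
step 3: [if@0] ((\v.0) (let r = (((\s.8) (if false then false else false)) + 0) in ((let t = (r * 5) in (\a.(\b.b))) (let c = (\d.d) in ((\e.true) r)))))
step 4: [beta@root] 0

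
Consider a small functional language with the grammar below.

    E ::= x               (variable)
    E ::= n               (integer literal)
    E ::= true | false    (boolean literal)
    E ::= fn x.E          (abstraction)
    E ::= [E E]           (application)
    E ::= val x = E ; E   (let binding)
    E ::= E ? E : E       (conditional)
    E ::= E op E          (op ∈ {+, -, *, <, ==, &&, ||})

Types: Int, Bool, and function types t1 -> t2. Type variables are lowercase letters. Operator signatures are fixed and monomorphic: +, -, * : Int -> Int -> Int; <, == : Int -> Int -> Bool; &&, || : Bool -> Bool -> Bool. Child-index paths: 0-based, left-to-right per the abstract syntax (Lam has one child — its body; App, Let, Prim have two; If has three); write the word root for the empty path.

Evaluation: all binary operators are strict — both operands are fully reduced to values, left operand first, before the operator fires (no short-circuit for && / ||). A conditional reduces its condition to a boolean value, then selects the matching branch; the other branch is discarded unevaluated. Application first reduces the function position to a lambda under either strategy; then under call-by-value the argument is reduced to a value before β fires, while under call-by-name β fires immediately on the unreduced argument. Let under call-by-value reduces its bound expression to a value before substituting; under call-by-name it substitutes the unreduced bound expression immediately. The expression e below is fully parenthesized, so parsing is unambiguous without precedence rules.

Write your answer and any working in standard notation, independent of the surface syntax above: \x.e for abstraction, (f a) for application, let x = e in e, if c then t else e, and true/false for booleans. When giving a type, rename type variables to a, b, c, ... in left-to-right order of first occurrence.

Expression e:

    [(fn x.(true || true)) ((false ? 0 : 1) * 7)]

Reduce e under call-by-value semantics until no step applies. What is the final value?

Working:
step 0: ((\x.(true || true)) ((if false then 0 else 1) * 7))
step 1: [if@1.0] ((\x.(true || true)) (1 * 7))
step 2: [delta@1] ((\x.(true || true)) 7)
step 3: [beta@root] (true || true)
step 4: [delta@root] true

Answer: true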